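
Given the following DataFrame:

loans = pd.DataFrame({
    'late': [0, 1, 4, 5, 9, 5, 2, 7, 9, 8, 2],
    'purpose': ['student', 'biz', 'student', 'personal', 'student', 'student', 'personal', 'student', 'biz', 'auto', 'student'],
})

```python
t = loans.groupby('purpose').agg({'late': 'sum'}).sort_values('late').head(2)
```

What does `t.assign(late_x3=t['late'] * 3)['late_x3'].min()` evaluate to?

21

group by purpose, sum of late:
          late
purpose       
auto         8
biz         10
personal     7
student     27
sort by late:
          late
purpose       
personal     7
auto         8
biz         10
student     27
take first 2 rows:
          late
purpose       
personal     7
auto         8
add column late_x3 = t['late'] * 3:
          late  late_x3
purpose                
personal     7       21
auto         8       24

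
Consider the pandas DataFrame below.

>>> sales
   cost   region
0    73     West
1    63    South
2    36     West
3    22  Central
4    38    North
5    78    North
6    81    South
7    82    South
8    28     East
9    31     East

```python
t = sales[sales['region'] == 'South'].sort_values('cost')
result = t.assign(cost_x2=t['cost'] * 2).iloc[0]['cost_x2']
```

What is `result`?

126

filter rows where region == 'South':
   cost region
1    63  South
6    81  South
7    82  South
sort by cost:
   cost region
1    63  South
6    81  South
7    82  South
add column cost_x2 = t['cost'] * 2:
   cost region  cost_x2
1    63  South      126
6    81  South      162
7    82  South      164
Taking the value at position 0, column 'cost_x2' gives 126.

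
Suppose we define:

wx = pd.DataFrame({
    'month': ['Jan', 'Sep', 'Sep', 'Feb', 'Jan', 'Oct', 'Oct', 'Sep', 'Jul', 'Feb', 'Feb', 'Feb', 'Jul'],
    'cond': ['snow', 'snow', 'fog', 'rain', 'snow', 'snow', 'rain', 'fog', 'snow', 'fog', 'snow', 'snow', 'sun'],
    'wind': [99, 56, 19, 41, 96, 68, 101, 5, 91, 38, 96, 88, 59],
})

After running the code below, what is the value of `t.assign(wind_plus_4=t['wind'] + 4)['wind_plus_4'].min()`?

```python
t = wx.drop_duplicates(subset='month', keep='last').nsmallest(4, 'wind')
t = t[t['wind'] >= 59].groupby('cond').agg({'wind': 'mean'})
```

63.0

drop duplicate month (keep=last):
   month  cond  wind
4    Jan  snow    96
6    Oct  rain   101
7    Sep   fog     5
11   Feb  snow    88
12   Jul   sun    59
take 4 rows with smallest wind:
   month  cond  wind
7    Sep   fog     5
12   Jul   sun    59
11   Feb  snow    88
4    Jan  snow    96
filter rows where wind >= 59:
   month  cond  wind
12   Jul   sun    59
11   Feb  snow    88
4    Jan  snow    96
group by cond, mean of wind:
      wind
cond      
snow  92.0
sun   59.0
add column wind_plus_4 = t['wind'] + 4:
      wind  wind_plus_4
cond                   
snow  92.0         96.0
sun   59.0         63.0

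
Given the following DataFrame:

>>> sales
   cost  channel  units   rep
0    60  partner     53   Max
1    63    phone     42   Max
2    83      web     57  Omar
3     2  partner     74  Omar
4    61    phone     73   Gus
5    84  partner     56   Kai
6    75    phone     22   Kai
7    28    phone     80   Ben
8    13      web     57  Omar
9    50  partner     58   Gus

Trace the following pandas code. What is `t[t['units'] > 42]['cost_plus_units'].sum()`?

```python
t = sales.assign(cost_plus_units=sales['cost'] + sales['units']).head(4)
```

329

add column cost_plus_units = sales['cost'] + sales['units']:
   cost  channel  units   rep  cost_plus_units
0    60  partner     53   Max              113
1    63    phone     42   Max              105
2    83      web     57  Omar              140
3     2  partner     74  Omar               76
4    61    phone     73   Gus              134
5    84  partner     56   Kai              140
6    75    phone     22   Kai               97
7    28    phone     80   Ben              108
8    13      web     57  Omar               70
9    50  partner     58   Gus              108
take first 4 rows:
   cost  channel  units   rep  cost_plus_units
0    60  partner     53   Max              113
1    63    phone     42   Max              105
2    83      web     57  Omar              140
3     2  partner     74  Omar               76
filter rows where units > 42:
   cost  channel  units   rep  cost_plus_units
0    60  partner     53   Max              113
2    83      web     57  Omar              140
3     2  partner     74  Omar               76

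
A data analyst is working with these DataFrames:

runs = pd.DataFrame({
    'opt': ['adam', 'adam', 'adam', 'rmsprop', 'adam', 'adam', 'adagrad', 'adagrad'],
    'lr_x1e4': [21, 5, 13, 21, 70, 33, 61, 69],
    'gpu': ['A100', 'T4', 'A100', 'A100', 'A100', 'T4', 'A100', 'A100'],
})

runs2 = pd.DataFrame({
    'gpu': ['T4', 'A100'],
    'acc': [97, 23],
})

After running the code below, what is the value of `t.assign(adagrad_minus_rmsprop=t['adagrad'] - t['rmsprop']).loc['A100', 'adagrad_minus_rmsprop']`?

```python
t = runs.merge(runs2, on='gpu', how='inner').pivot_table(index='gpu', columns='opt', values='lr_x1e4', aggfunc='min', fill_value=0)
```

40

merge on 'gpu' (how='inner') → 8 rows:
       opt  lr_x1e4   gpu  acc
0     adam       21  A100   23
1     adam        5    T4   97
2     adam       13  A100   23
3  rmsprop       21  A100   23
4     adam       70  A100   23
5     adam       33    T4   97
6  adagrad       61  A100   23
7  adagrad       69  A100   23
pivot: rows=gpu, cols=opt, min(lr_x1e4):
opt   adagrad  adam  rmsprop
gpu                         
A100       61    13       21
T4          0     5        0
add column adagrad_minus_rmsprop = t['adagrad'] - t['rmsprop']:
opt   adagrad  adam  rmsprop  adagrad_minus_rmsprop
gpu                                                
A100       61    13       21                     40
T4          0     5        0                      0
value at row 'A100', column 'adagrad_minus_rmsprop' → 40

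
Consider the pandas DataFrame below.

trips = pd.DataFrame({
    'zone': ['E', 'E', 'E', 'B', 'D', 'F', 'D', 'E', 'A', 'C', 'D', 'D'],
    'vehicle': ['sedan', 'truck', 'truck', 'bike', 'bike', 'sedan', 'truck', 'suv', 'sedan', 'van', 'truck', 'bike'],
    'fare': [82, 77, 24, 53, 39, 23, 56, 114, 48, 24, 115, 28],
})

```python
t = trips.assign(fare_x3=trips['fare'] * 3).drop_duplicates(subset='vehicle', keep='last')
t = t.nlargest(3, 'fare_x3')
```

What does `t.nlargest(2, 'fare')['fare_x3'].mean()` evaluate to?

add column fare_x3 = trips['fare'] * 3:
   zone vehicle  fare  fare_x3
0     E   sedan    82      246
1     E   truck    77      231
2     E   truck    24       72
3     B    bike    53      159
4     D    bike    39      117
5     F   sedan    23       69
6     D   truck    56      168
7     E     suv   114      342
8     A   sedan    48      144
9     C     van    24       72
10    D   truck   115      345
11    D    bike    28       84
drop duplicate vehicle (keep=last):
   zone vehicle  fare  fare_x3
7     E     suv   114      342
8     A   sedan    48      144
9     C     van    24       72
10    D   truck   115      345
11    D    bike    28       84
take 3 rows with largest fare_x3:
   zone vehicle  fare  fare_x3
10    D   truck   115      345
7     E     suv   114      342
8     A   sedan    48      144
take 2 rows with largest fare:
   zone vehicle  fare  fare_x3
10    D   truck   115      345
7     E     suv   114      342
mean of column 'fare_x3' → 343.5

343.5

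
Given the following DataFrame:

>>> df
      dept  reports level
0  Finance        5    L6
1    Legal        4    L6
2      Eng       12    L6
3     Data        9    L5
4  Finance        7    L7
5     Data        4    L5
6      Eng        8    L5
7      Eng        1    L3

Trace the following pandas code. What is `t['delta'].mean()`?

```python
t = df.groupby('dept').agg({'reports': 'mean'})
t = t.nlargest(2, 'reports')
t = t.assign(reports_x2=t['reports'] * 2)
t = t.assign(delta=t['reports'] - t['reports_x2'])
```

group by dept, mean of reports:
         reports
dept            
Data         6.5
Eng          7.0
Finance      6.0
Legal        4.0
take 2 rows with largest reports:
      reports
dept         
Eng       7.0
Data      6.5
add column reports_x2 = t['reports'] * 2:
      reports  reports_x2
dept                     
Eng       7.0        14.0
Data      6.5        13.0
add column delta = t['reports'] - t['reports_x2']:
      reports  reports_x2  delta
dept                            
Eng       7.0        14.0   -7.0
Data      6.5        13.0   -6.5

-6.75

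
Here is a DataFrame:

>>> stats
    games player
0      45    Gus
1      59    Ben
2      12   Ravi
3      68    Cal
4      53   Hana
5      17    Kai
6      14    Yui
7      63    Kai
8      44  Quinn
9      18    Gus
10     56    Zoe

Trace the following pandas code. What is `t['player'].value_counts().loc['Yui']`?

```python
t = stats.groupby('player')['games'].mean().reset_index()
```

1

group by player, mean of games:
player
Ben      59.0
Cal      68.0
Gus      31.5
Hana     53.0
Kai      40.0
Quinn    44.0
Ravi     12.0
Yui      14.0
Zoe      56.0
Name: games, dtype: float64
reset_index():
  player  games
0    Ben   59.0
1    Cal   68.0
2    Gus   31.5
3   Hana   53.0
4    Kai   40.0
5  Quinn   44.0
6   Ravi   12.0
7    Yui   14.0
8    Zoe   56.0
value_counts of player:
player
Ben      1
Cal      1
Gus      1
Hana     1
Kai      1
Quinn    1
Ravi     1
Yui      1
Zoe      1
Name: count, dtype: int64
Then the value at index 'Yui': 1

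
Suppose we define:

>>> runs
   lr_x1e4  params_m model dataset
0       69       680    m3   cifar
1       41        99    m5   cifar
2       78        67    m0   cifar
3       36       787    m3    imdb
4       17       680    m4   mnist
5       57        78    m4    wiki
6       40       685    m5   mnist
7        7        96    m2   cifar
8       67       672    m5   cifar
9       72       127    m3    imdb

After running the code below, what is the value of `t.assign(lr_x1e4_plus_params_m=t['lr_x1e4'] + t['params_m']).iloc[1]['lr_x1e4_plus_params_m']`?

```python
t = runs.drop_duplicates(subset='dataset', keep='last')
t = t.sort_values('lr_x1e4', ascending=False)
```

739

drop duplicate dataset (keep=last):
   lr_x1e4  params_m model dataset
5       57        78    m4    wiki
6       40       685    m5   mnist
8       67       672    m5   cifar
9       72       127    m3    imdb
sort by lr_x1e4 descending:
   lr_x1e4  params_m model dataset
9       72       127    m3    imdb
8       67       672    m5   cifar
5       57        78    m4    wiki
6       40       685    m5   mnist
add column lr_x1e4_plus_params_m = t['lr_x1e4'] + t['params_m']:
   lr_x1e4  params_m model dataset  lr_x1e4_plus_params_m
9       72       127    m3    imdb                    199
8       67       672    m5   cifar                    739
5       57        78    m4    wiki                    135
6       40       685    m5   mnist                    725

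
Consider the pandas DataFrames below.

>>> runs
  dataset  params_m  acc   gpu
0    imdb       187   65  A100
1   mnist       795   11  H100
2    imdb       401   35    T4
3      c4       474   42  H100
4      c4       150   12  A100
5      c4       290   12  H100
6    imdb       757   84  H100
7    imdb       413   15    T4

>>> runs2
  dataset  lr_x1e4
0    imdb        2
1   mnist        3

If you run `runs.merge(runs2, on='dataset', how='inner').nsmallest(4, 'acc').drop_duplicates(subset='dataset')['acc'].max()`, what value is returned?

15

merge on 'dataset' (how='inner') → 5 rows:
  dataset  params_m  acc   gpu  lr_x1e4
0    imdb       187   65  A100        2
1   mnist       795   11  H100        3
2    imdb       401   35    T4        2
3    imdb       757   84  H100        2
4    imdb       413   15    T4        2
take 4 rows with smallest acc:
  dataset  params_m  acc   gpu  lr_x1e4
1   mnist       795   11  H100        3
4    imdb       413   15    T4        2
2    imdb       401   35    T4        2
0    imdb       187   65  A100        2
drop duplicate dataset (keep=first):
  dataset  params_m  acc   gpu  lr_x1e4
1   mnist       795   11  H100        3
4    imdb       413   15    T4        2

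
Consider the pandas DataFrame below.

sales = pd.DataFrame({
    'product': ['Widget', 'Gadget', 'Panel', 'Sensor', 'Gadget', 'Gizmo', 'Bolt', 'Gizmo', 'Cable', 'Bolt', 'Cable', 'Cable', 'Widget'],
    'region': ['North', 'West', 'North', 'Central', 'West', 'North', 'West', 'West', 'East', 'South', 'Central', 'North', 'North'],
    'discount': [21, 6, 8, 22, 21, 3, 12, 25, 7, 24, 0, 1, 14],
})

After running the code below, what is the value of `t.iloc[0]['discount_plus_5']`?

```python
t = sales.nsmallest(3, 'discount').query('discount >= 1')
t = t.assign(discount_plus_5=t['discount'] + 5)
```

take 3 rows with smallest discount:
   product   region  discount
10   Cable  Central         0
11   Cable    North         1
5    Gizmo    North         3
filter rows where discount >= 1:
   product region  discount
11   Cable  North         1
5    Gizmo  North         3
add column discount_plus_5 = t['discount'] + 5:
   product region  discount  discount_plus_5
11   Cable  North         1                6
5    Gizmo  North         3                8
Finally, value at position 0, column 'discount_plus_5' = 6.

6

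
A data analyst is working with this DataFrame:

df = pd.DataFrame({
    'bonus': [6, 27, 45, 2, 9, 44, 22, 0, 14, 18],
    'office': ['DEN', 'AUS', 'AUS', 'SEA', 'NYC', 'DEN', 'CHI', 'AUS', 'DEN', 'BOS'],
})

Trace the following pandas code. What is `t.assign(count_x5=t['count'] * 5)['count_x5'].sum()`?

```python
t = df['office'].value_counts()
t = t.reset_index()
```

50

value_counts of office:
office
DEN    3
AUS    3
SEA    1
NYC    1
CHI    1
BOS    1
Name: count, dtype: int64
reset_index():
  office  count
0    DEN      3
1    AUS      3
2    SEA      1
3    NYC      1
4    CHI      1
5    BOS      1
add column count_x5 = t['count'] * 5:
  office  count  count_x5
0    DEN      3        15
1    AUS      3        15
2    SEA      1         5
3    NYC      1         5
4    CHI      1         5
5    BOS      1         5
Finally, sum of column 'count_x5' = 50.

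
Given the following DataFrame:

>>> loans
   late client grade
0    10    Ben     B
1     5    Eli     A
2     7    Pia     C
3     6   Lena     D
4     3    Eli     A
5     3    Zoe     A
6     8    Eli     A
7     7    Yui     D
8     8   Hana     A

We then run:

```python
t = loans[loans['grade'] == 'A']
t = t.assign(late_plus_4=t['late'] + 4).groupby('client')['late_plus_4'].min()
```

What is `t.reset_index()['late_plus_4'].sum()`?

filter rows where grade == 'A':
   late client grade
1     5    Eli     A
4     3    Eli     A
5     3    Zoe     A
6     8    Eli     A
8     8   Hana     A
add column late_plus_4 = t['late'] + 4:
   late client grade  late_plus_4
1     5    Eli     A            9
4     3    Eli     A            7
5     3    Zoe     A            7
6     8    Eli     A           12
8     8   Hana     A           12
group by client, min of late_plus_4:
client
Eli      7
Hana    12
Zoe      7
Name: late_plus_4, dtype: int64
reset_index():
  client  late_plus_4
0    Eli            7
1   Hana           12
2    Zoe            7
Then the sum of column 'late_plus_4': 26

26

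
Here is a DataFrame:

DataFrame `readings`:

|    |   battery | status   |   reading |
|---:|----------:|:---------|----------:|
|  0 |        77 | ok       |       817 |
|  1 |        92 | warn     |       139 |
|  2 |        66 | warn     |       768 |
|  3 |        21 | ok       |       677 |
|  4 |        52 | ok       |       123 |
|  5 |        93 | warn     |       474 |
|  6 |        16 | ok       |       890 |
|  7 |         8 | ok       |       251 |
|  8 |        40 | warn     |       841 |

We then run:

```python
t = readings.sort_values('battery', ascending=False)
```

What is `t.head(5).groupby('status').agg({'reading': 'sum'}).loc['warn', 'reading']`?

sort by battery descending:
   battery status  reading
5       93   warn      474
1       92   warn      139
0       77     ok      817
2       66   warn      768
4       52     ok      123
8       40   warn      841
3       21     ok      677
6       16     ok      890
7        8     ok      251
take first 5 rows:
   battery status  reading
5       93   warn      474
1       92   warn      139
0       77     ok      817
2       66   warn      768
4       52     ok      123
group by status, sum of reading:
        reading
status         
ok          940
warn       1381
The value at row 'warn', column 'reading' is 1381.

1381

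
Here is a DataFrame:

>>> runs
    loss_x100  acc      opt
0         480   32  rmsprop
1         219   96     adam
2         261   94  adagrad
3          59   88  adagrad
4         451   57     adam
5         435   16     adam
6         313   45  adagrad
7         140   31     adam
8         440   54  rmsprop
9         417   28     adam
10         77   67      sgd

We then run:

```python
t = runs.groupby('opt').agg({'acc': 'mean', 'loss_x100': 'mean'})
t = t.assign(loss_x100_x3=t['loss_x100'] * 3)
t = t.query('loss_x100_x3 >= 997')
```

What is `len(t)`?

2

group by opt: mean(acc), mean(loss_x100):
               acc  loss_x100
opt                          
adagrad  75.666667      211.0
adam     45.600000      332.4
rmsprop  43.000000      460.0
sgd      67.000000       77.0
add column loss_x100_x3 = t['loss_x100'] * 3:
               acc  loss_x100  loss_x100_x3
opt                                        
adagrad  75.666667      211.0         633.0
adam     45.600000      332.4         997.2
rmsprop  43.000000      460.0        1380.0
sgd      67.000000       77.0         231.0
filter rows where loss_x100_x3 >= 997:
          acc  loss_x100  loss_x100_x3
opt                                   
adam     45.6      332.4         997.2
rmsprop  43.0      460.0        1380.0
Hence 2.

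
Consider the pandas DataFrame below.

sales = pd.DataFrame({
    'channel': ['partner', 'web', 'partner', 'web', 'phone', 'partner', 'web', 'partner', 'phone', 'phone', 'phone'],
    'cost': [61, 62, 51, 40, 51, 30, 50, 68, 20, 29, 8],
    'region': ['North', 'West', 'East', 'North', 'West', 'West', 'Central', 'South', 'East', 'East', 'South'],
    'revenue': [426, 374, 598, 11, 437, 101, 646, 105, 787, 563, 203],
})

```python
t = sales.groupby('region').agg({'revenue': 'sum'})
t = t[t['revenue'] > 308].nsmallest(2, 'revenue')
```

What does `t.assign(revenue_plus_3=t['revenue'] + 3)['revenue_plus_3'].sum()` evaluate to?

1089

group by region, sum of revenue:
         revenue
region          
Central      646
East        1948
North        437
South        308
West         912
filter rows where revenue > 308:
         revenue
region          
Central      646
East        1948
North        437
West         912
take 2 rows with smallest revenue:
         revenue
region          
North        437
Central      646
add column revenue_plus_3 = t['revenue'] + 3:
         revenue  revenue_plus_3
region                          
North        437             440
Central      646             649
Taking the sum of column 'revenue_plus_3' gives 1089.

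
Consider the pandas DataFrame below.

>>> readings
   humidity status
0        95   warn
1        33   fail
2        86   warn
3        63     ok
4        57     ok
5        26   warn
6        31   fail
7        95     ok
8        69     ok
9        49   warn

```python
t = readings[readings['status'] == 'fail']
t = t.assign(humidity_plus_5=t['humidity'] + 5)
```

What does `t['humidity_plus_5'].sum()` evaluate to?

74

filter rows where status == 'fail':
   humidity status
1        33   fail
6        31   fail
add column humidity_plus_5 = t['humidity'] + 5:
   humidity status  humidity_plus_5
1        33   fail               38
6        31   fail               36
So sum() = 74.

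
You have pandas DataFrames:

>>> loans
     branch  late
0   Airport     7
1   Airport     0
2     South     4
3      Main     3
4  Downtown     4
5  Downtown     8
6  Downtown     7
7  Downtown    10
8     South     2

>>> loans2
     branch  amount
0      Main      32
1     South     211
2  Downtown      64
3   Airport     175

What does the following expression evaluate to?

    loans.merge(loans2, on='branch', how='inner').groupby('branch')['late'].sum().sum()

45

merge on 'branch' (how='inner') → 9 rows:
     branch  late  amount
0   Airport     7     175
1   Airport     0     175
2     South     4     211
3      Main     3      32
4  Downtown     4      64
5  Downtown     8      64
6  Downtown     7      64
7  Downtown    10      64
8     South     2     211
group by branch, sum of late:
branch
Airport      7
Downtown    29
Main         3
South        6
Name: late, dtype: int64
The sum of the resulting series is 45.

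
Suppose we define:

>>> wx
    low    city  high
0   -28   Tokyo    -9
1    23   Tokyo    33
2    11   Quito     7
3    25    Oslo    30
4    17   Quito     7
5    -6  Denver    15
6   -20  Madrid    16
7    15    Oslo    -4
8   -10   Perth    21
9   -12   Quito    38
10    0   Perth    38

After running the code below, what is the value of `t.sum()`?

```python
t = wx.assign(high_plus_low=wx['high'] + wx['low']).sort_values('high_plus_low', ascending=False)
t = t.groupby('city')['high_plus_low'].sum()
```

add column high_plus_low = wx['high'] + wx['low']:
    low    city  high  high_plus_low
0   -28   Tokyo    -9            -37
1    23   Tokyo    33             56
2    11   Quito     7             18
3    25    Oslo    30             55
4    17   Quito     7             24
5    -6  Denver    15              9
6   -20  Madrid    16             -4
7    15    Oslo    -4             11
8   -10   Perth    21             11
9   -12   Quito    38             26
10    0   Perth    38             38
sort by high_plus_low descending:
    low    city  high  high_plus_low
1    23   Tokyo    33             56
3    25    Oslo    30             55
10    0   Perth    38             38
9   -12   Quito    38             26
4    17   Quito     7             24
2    11   Quito     7             18
7    15    Oslo    -4             11
8   -10   Perth    21             11
5    -6  Denver    15              9
6   -20  Madrid    16             -4
0   -28   Tokyo    -9            -37
group by city, sum of high_plus_low:
city
Denver     9
Madrid    -4
Oslo      66
Perth     49
Quito     68
Tokyo     19
Name: high_plus_low, dtype: int64

207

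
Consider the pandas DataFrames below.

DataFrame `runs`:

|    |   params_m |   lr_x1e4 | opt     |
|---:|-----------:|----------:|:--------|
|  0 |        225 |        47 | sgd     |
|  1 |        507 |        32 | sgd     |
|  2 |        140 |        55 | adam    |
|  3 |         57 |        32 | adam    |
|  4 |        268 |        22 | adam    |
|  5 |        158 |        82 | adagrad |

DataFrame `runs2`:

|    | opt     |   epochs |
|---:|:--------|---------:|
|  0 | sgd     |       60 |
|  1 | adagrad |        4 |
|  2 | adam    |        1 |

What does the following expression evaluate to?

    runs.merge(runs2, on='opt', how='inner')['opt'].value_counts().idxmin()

adagrad

merge on 'opt' (how='inner') → 6 rows:
   params_m  lr_x1e4      opt  epochs
0       225       47      sgd      60
1       507       32      sgd      60
2       140       55     adam       1
3        57       32     adam       1
4       268       22     adam       1
5       158       82  adagrad       4
value_counts of opt:
opt
adam       3
sgd        2
adagrad    1
Name: count, dtype: int64
Finally, label with the smallest value = adagrad.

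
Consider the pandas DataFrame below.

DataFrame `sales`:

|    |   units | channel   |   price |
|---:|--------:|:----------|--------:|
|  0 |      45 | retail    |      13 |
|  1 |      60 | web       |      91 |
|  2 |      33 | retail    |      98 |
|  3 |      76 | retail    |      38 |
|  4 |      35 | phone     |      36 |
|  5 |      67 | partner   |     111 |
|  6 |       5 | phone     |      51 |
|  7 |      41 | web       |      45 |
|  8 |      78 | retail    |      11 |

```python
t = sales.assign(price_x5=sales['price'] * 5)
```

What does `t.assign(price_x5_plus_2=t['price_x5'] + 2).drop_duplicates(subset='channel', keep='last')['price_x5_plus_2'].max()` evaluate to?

557

add column price_x5 = sales['price'] * 5:
   units  channel  price  price_x5
0     45   retail     13        65
1     60      web     91       455
2     33   retail     98       490
3     76   retail     38       190
4     35    phone     36       180
5     67  partner    111       555
6      5    phone     51       255
7     41      web     45       225
8     78   retail     11        55
add column price_x5_plus_2 = t['price_x5'] + 2:
   units  channel  price  price_x5  price_x5_plus_2
0     45   retail     13        65               67
1     60      web     91       455              457
2     33   retail     98       490              492
3     76   retail     38       190              192
4     35    phone     36       180              182
5     67  partner    111       555              557
6      5    phone     51       255              257
7     41      web     45       225              227
8     78   retail     11        55               57
drop duplicate channel (keep=last):
   units  channel  price  price_x5  price_x5_plus_2
5     67  partner    111       555              557
6      5    phone     51       255              257
7     41      web     45       225              227
8     78   retail     11        55               57
So max() = 557.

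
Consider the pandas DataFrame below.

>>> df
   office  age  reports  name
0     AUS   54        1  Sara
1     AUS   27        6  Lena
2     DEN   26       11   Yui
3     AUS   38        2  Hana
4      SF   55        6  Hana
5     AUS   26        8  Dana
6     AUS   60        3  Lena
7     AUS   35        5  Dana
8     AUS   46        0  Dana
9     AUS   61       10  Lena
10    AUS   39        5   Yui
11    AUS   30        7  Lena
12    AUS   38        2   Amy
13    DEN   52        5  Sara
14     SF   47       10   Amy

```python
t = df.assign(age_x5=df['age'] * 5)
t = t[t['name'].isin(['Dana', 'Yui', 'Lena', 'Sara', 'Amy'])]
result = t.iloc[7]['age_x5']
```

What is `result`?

add column age_x5 = df['age'] * 5:
   office  age  reports  name  age_x5
0     AUS   54        1  Sara     270
1     AUS   27        6  Lena     135
2     DEN   26       11   Yui     130
3     AUS   38        2  Hana     190
4      SF   55        6  Hana     275
5     AUS   26        8  Dana     130
6     AUS   60        3  Lena     300
7     AUS   35        5  Dana     175
8     AUS   46        0  Dana     230
9     AUS   61       10  Lena     305
10    AUS   39        5   Yui     195
11    AUS   30        7  Lena     150
12    AUS   38        2   Amy     190
13    DEN   52        5  Sara     260
14     SF   47       10   Amy     235
filter rows where name in ['Dana', 'Yui', 'Lena', 'Sara', 'Amy']:
   office  age  reports  name  age_x5
0     AUS   54        1  Sara     270
1     AUS   27        6  Lena     135
2     DEN   26       11   Yui     130
5     AUS   26        8  Dana     130
6     AUS   60        3  Lena     300
7     AUS   35        5  Dana     175
8     AUS   46        0  Dana     230
9     AUS   61       10  Lena     305
10    AUS   39        5   Yui     195
11    AUS   30        7  Lena     150
12    AUS   38        2   Amy     190
13    DEN   52        5  Sara     260
14     SF   47       10   Amy     235

305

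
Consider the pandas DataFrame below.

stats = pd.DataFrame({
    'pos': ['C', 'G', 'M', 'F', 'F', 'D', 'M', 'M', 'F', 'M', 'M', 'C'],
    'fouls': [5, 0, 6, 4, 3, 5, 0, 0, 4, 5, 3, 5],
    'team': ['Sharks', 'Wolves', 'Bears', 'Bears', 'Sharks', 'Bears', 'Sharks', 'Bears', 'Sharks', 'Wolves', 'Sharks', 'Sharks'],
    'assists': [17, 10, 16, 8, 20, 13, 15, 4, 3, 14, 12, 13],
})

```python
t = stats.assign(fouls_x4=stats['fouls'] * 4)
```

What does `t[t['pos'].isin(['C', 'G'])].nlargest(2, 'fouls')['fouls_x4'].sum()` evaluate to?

add column fouls_x4 = stats['fouls'] * 4:
   pos  fouls    team  assists  fouls_x4
0    C      5  Sharks       17        20
1    G      0  Wolves       10         0
2    M      6   Bears       16        24
3    F      4   Bears        8        16
4    F      3  Sharks       20        12
5    D      5   Bears       13        20
6    M      0  Sharks       15         0
7    M      0   Bears        4         0
8    F      4  Sharks        3        16
9    M      5  Wolves       14        20
10   M      3  Sharks       12        12
11   C      5  Sharks       13        20
filter rows where pos in ['C', 'G']:
   pos  fouls    team  assists  fouls_x4
0    C      5  Sharks       17        20
1    G      0  Wolves       10         0
11   C      5  Sharks       13        20
take 2 rows with largest fouls:
   pos  fouls    team  assists  fouls_x4
0    C      5  Sharks       17        20
11   C      5  Sharks       13        20

40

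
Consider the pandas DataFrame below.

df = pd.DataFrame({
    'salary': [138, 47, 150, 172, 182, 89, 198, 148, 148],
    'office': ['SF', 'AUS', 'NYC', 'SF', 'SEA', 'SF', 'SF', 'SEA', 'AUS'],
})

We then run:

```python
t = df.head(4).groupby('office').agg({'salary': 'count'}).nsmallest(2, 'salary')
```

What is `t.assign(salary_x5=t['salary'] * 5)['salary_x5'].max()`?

take first 4 rows:
   salary office
0     138     SF
1      47    AUS
2     150    NYC
3     172     SF
group by office, count of salary:
        salary
office        
AUS          1
NYC          1
SF           2
take 2 rows with smallest salary:
        salary
office        
AUS          1
NYC          1
add column salary_x5 = t['salary'] * 5:
        salary  salary_x5
office                   
AUS          1          5
NYC          1          5
So max() = 5.

5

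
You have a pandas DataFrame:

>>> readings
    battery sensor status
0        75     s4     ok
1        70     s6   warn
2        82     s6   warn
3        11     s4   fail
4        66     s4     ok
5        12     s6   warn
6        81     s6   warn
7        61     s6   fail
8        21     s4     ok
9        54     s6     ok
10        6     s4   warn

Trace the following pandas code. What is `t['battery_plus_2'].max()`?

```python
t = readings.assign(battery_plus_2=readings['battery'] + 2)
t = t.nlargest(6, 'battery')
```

add column battery_plus_2 = readings['battery'] + 2:
    battery sensor status  battery_plus_2
0        75     s4     ok              77
1        70     s6   warn              72
2        82     s6   warn              84
3        11     s4   fail              13
4        66     s4     ok              68
5        12     s6   warn              14
6        81     s6   warn              83
7        61     s6   fail              63
8        21     s4     ok              23
9        54     s6     ok              56
10        6     s4   warn               8
take 6 rows with largest battery:
   battery sensor status  battery_plus_2
2       82     s6   warn              84
6       81     s6   warn              83
0       75     s4     ok              77
1       70     s6   warn              72
4       66     s4     ok              68
7       61     s6   fail              63
Taking the max of column 'battery_plus_2' gives 84.

84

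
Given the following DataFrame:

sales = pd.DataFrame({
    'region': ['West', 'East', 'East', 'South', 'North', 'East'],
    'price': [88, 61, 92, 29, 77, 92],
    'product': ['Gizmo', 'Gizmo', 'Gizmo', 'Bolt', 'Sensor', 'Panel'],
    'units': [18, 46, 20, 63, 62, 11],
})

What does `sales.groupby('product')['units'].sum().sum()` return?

220

group by product, sum of units:
product
Bolt      63
Gizmo     84
Panel     11
Sensor    62
Name: units, dtype: int64
Taking the sum of the resulting series gives 220.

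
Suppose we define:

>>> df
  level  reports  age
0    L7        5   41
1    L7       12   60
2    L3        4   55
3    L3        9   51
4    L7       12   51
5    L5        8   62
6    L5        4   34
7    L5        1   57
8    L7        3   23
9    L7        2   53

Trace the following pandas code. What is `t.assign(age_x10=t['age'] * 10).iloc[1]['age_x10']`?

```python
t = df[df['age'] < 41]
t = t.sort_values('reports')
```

filter rows where age < 41:
  level  reports  age
6    L5        4   34
8    L7        3   23
sort by reports:
  level  reports  age
8    L7        3   23
6    L5        4   34
add column age_x10 = t['age'] * 10:
  level  reports  age  age_x10
8    L7        3   23      230
6    L5        4   34      340
Then the value at position 1, column 'age_x10': 340

340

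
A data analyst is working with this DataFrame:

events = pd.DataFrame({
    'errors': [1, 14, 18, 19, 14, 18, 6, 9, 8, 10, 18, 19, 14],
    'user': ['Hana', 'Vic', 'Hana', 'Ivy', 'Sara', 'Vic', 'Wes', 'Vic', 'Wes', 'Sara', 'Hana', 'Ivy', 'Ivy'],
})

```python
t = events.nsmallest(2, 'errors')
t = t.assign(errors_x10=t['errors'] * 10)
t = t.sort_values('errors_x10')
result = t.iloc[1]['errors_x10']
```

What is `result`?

take 2 rows with smallest errors:
   errors  user
0       1  Hana
6       6   Wes
add column errors_x10 = t['errors'] * 10:
   errors  user  errors_x10
0       1  Hana          10
6       6   Wes          60
sort by errors_x10:
   errors  user  errors_x10
0       1  Hana          10
6       6   Wes          60

60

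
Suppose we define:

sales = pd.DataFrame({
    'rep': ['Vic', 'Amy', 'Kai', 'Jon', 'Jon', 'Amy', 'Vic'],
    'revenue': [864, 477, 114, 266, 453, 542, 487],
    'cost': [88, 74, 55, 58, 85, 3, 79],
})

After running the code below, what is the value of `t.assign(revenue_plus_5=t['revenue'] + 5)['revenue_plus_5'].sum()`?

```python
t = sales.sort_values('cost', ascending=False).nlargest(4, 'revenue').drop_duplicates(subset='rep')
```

sort by cost descending:
   rep  revenue  cost
0  Vic      864    88
4  Jon      453    85
6  Vic      487    79
1  Amy      477    74
3  Jon      266    58
2  Kai      114    55
5  Amy      542     3
take 4 rows with largest revenue:
   rep  revenue  cost
0  Vic      864    88
5  Amy      542     3
6  Vic      487    79
1  Amy      477    74
drop duplicate rep (keep=first):
   rep  revenue  cost
0  Vic      864    88
5  Amy      542     3
add column revenue_plus_5 = t['revenue'] + 5:
   rep  revenue  cost  revenue_plus_5
0  Vic      864    88             869
5  Amy      542     3             547

1416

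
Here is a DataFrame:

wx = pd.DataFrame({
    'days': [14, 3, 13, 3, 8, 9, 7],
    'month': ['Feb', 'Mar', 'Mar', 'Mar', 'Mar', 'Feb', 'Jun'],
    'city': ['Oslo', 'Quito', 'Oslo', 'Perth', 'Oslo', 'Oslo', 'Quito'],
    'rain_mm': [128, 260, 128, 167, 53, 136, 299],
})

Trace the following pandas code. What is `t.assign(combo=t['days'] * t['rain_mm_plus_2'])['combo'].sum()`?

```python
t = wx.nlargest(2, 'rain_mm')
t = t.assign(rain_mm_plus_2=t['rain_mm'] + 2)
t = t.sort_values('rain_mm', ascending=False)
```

take 2 rows with largest rain_mm:
   days month   city  rain_mm
6     7   Jun  Quito      299
1     3   Mar  Quito      260
add column rain_mm_plus_2 = t['rain_mm'] + 2:
   days month   city  rain_mm  rain_mm_plus_2
6     7   Jun  Quito      299             301
1     3   Mar  Quito      260             262
sort by rain_mm descending:
   days month   city  rain_mm  rain_mm_plus_2
6     7   Jun  Quito      299             301
1     3   Mar  Quito      260             262
add column combo = t['days'] * t['rain_mm_plus_2']:
   days month   city  rain_mm  rain_mm_plus_2  combo
6     7   Jun  Quito      299             301   2107
1     3   Mar  Quito      260             262    786
Then the sum of column 'combo': 2893

2893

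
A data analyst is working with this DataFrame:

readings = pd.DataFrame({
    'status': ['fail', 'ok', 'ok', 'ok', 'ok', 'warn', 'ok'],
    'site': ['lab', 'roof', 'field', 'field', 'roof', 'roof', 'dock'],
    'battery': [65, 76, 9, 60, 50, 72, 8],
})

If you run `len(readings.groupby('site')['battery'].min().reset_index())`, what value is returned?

4

group by site, min of battery:
site
dock      8
field     9
lab      65
roof     50
Name: battery, dtype: int64
reset_index():
    site  battery
0   dock        8
1  field        9
2    lab       65
3   roof       50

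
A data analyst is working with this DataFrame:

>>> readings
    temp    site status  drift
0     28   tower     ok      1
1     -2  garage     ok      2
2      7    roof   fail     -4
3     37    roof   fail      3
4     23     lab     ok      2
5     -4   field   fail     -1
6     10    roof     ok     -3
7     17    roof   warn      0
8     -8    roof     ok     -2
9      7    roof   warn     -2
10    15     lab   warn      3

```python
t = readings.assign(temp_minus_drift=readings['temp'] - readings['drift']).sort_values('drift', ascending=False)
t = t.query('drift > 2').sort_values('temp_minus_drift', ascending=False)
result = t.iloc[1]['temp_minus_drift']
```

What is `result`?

add column temp_minus_drift = readings['temp'] - readings['drift']:
    temp    site status  drift  temp_minus_drift
0     28   tower     ok      1                27
1     -2  garage     ok      2                -4
2      7    roof   fail     -4                11
3     37    roof   fail      3                34
4     23     lab     ok      2                21
5     -4   field   fail     -1                -3
6     10    roof     ok     -3                13
7     17    roof   warn      0                17
8     -8    roof     ok     -2                -6
9      7    roof   warn     -2                 9
10    15     lab   warn      3                12
sort by drift descending:
    temp    site status  drift  temp_minus_drift
3     37    roof   fail      3                34
10    15     lab   warn      3                12
1     -2  garage     ok      2                -4
4     23     lab     ok      2                21
0     28   tower     ok      1                27
7     17    roof   warn      0                17
5     -4   field   fail     -1                -3
8     -8    roof     ok     -2                -6
9      7    roof   warn     -2                 9
6     10    roof     ok     -3                13
2      7    roof   fail     -4                11
filter rows where drift > 2:
    temp  site status  drift  temp_minus_drift
3     37  roof   fail      3                34
10    15   lab   warn      3                12
sort by temp_minus_drift descending:
    temp  site status  drift  temp_minus_drift
3     37  roof   fail      3                34
10    15   lab   warn      3                12

12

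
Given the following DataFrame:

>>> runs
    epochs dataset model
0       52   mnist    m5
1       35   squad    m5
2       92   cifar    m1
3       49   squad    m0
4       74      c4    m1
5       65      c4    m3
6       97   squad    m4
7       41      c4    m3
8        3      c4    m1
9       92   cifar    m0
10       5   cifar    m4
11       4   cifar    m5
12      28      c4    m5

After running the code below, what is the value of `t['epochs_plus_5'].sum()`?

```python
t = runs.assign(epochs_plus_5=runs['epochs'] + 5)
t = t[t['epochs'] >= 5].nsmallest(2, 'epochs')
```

43

add column epochs_plus_5 = runs['epochs'] + 5:
    epochs dataset model  epochs_plus_5
0       52   mnist    m5             57
1       35   squad    m5             40
2       92   cifar    m1             97
3       49   squad    m0             54
4       74      c4    m1             79
5       65      c4    m3             70
6       97   squad    m4            102
7       41      c4    m3             46
8        3      c4    m1              8
9       92   cifar    m0             97
10       5   cifar    m4             10
11       4   cifar    m5              9
12      28      c4    m5             33
filter rows where epochs >= 5:
    epochs dataset model  epochs_plus_5
0       52   mnist    m5             57
1       35   squad    m5             40
2       92   cifar    m1             97
3       49   squad    m0             54
4       74      c4    m1             79
5       65      c4    m3             70
6       97   squad    m4            102
7       41      c4    m3             46
9       92   cifar    m0             97
10       5   cifar    m4             10
12      28      c4    m5             33
take 2 rows with smallest epochs:
    epochs dataset model  epochs_plus_5
10       5   cifar    m4             10
12      28      c4    m5             33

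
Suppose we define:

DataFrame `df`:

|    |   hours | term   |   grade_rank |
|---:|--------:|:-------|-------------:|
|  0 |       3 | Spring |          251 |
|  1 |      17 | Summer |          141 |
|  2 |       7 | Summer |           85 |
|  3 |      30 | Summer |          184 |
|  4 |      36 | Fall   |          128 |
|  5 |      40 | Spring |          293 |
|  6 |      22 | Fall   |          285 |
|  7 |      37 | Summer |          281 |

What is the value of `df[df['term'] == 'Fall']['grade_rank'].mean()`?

206.5

filter rows where term == 'Fall':
   hours  term  grade_rank
4     36  Fall         128
6     22  Fall         285
Reading off the mean of column 'grade_rank', we get 206.5.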